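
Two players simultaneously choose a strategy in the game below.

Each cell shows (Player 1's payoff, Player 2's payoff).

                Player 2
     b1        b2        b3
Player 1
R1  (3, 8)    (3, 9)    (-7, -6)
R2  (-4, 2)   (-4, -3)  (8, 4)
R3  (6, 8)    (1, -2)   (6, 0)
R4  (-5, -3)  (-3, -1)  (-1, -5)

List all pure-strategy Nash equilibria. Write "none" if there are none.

(R1, b2), (R2, b3), (R3, b1)

Check each profile: it is a Nash equilibrium iff no player can strictly gain by switching unilaterally.
(R1, b1): Player 1 can switch to R3 (3 → 6). Not NE.
(R1, b2): Player 1 gets 3, best alternative 1; Player 2 gets 9, best alternative 8. No profitable deviation — NE.
(R1, b3): Player 1 can switch to R2 (-7 → 8). Not NE.
(R2, b1): Player 1 can switch to R1 (-4 → 3). Not NE.
(R2, b2): Player 1 can switch to R1 (-4 → 3). Not NE.
(R2, b3): Player 1 gets 8, best alternative 6; Player 2 gets 4, best alternative 2. No profitable deviation — NE.
(R3, b1): Player 1 gets 6, best alternative 3; Player 2 gets 8, best alternative 0. No profitable deviation — NE.
(R3, b2): Player 1 can switch to R1 (1 → 3). Not NE.
(R3, b3): Player 1 can switch to R2 (6 → 8). Not NE.
(R4, b1): Player 1 can switch to R1 (-5 → 3). Not NE.
(R4, b2): Player 1 can switch to R1 (-3 → 3). Not NE.
(R4, b3): Player 1 can switch to R2 (-1 → 8). Not NE.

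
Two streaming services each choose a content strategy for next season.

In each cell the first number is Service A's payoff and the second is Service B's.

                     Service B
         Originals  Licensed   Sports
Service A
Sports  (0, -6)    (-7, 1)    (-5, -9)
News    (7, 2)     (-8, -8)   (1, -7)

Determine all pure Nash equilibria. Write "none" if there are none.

(Sports, Licensed), (News, Originals)

For each player, find the best response to each opponent profile; mutual best responses are the pure NE.
Service A against Originals: payoffs 0, 7 → best response News.
Service A against Licensed: payoffs -7, -8 → best response Sports.
Service A against Sports: payoffs -5, 1 → best response News.
Service B against Sports: payoffs -6, 1, -9 → best response Licensed.
Service B against News: payoffs 2, -8, -7 → best response Originals.
Mutual best responses: (Sports, Licensed); (News, Originals).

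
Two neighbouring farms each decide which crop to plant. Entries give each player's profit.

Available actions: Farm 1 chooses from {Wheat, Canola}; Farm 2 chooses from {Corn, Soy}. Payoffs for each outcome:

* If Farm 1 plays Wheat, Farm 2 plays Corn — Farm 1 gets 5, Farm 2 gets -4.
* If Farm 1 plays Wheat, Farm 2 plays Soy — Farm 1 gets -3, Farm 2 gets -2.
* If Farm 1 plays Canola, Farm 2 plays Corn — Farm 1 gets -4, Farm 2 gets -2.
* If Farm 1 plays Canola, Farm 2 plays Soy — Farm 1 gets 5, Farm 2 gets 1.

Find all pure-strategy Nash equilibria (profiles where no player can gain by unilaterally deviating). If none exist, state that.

The unique pure-strategy Nash equilibrium is (Canola, Soy).

Farm 1 against Corn: payoffs 5, -4 → best response Wheat.
Farm 1 against Soy: payoffs -3, 5 → best response Canola.
Farm 2 against Wheat: payoffs -4, -2 → best response Soy.
Farm 2 against Canola: payoffs -2, 1 → best response Soy.
Mutual best responses: (Canola, Soy).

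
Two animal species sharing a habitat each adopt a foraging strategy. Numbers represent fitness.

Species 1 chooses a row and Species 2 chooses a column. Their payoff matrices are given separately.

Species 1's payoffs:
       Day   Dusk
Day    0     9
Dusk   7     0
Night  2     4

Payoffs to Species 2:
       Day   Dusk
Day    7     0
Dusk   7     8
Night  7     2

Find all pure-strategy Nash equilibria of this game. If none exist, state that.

For each player, find the best response to each opponent profile; mutual best responses are the pure NE.
Species 1 against Day: payoffs 0, 7, 2 → best response Dusk.
Species 1 against Dusk: payoffs 9, 0, 4 → best response Day.
Species 2 against Day: payoffs 7, 0 → best response Day.
Species 2 against Dusk: payoffs 7, 8 → best response Dusk.
Species 2 against Night: payoffs 7, 2 → best response Day.
No profile is a mutual best response for all players.

none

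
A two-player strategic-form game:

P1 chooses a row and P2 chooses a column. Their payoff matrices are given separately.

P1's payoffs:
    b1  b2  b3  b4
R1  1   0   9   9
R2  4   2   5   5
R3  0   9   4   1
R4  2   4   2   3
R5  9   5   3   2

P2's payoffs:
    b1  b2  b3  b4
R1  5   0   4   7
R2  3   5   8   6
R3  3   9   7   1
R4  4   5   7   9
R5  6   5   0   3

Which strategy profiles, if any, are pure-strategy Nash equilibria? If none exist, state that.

The pure Nash equilibria are (R1, b4); (R3, b2); (R5, b1).

P1 against b1: payoffs 1, 4, 0, 2, 9 → best response R5.
P1 against b2: payoffs 0, 2, 9, 4, 5 → best response R3.
P1 against b3: payoffs 9, 5, 4, 2, 3 → best response R1.
P1 against b4: payoffs 9, 5, 1, 3, 2 → best response R1.
P2 against R1: payoffs 5, 0, 4, 7 → best response b4.
P2 against R2: payoffs 3, 5, 8, 6 → best response b3.
P2 against R3: payoffs 3, 9, 7, 1 → best response b2.
P2 against R4: payoffs 4, 5, 7, 9 → best response b4.
P2 against R5: payoffs 6, 5, 0, 3 → best response b1.
Mutual best responses: (R1, b4); (R3, b2); (R5, b1).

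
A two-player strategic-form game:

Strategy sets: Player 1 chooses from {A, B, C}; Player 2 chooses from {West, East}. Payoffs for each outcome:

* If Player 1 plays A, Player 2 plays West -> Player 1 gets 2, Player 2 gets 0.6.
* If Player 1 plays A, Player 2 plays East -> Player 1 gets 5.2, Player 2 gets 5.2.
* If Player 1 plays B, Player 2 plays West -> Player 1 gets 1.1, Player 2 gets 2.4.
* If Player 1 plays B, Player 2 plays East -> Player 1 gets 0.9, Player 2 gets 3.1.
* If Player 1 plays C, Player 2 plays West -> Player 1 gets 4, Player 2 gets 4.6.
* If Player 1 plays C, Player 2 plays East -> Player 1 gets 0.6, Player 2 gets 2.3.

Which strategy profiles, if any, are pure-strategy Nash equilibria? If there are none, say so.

Mark each player's best response to every combination of opponents' strategies; a profile where every player is best-responding is a pure Nash equilibrium.
Player 1 against West: payoffs 2, 1.1, 4 → best response C.
Player 1 against East: payoffs 5.2, 0.9, 0.6 → best response A.
Player 2 against A: payoffs 0.6, 5.2 → best response East.
Player 2 against B: payoffs 2.4, 3.1 → best response East.
Player 2 against C: payoffs 4.6, 2.3 → best response West.
Mutual best responses: (A, East); (C, West).

(A, East); (C, West)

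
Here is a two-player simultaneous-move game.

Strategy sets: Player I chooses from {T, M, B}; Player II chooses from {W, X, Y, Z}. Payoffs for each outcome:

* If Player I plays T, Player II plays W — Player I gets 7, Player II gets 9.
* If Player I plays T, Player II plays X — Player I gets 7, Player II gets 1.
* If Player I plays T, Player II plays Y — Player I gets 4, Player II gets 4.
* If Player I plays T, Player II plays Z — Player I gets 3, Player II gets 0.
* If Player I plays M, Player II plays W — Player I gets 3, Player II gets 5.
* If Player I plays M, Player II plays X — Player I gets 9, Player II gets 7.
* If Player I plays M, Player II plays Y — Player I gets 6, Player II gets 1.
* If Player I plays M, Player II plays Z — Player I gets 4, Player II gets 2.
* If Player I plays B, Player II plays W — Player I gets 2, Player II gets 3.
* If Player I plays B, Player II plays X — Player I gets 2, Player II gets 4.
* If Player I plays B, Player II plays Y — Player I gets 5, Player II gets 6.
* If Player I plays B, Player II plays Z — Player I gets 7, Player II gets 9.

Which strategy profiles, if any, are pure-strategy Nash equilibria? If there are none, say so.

(T, W), (M, X), (B, Z)

Check each profile: it is a Nash equilibrium iff no player can strictly gain by switching unilaterally.
(T, W): Player I gets 7, best alternative 3; Player II gets 9, best alternative 4. No profitable deviation — NE.
(T, X): Player I can switch to M (7 → 9). Not NE.
(T, Y): Player I can switch to M (4 → 6). Not NE.
(T, Z): Player I can switch to M (3 → 4). Not NE.
(M, W): Player I can switch to T (3 → 7). Not NE.
(M, X): Player I gets 9, best alternative 7; Player II gets 7, best alternative 5. No profitable deviation — NE.
(M, Y): Player II can switch to W (1 → 5). Not NE.
(M, Z): Player I can switch to B (4 → 7). Not NE.
(B, W): Player I can switch to T (2 → 7). Not NE.
(B, X): Player I can switch to T (2 → 7). Not NE.
(B, Y): Player I can switch to M (5 → 6). Not NE.
(B, Z): Player I gets 7, best alternative 4; Player II gets 9, best alternative 6. No profitable deviation — NE.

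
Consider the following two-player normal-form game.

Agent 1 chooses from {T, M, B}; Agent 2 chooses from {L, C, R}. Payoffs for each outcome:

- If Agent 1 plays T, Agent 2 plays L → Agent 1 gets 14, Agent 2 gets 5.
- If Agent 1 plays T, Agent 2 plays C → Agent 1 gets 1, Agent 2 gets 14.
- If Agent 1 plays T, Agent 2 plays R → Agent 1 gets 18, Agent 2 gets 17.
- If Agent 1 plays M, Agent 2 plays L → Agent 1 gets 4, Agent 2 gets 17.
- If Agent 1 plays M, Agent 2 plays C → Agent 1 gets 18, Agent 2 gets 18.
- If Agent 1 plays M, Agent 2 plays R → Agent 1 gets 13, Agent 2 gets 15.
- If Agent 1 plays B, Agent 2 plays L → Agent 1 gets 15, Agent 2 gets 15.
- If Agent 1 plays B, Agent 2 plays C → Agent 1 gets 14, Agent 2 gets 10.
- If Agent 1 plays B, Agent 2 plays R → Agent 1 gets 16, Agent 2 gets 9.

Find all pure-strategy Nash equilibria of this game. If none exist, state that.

The pure Nash equilibria are (T, R) and (M, C) and (B, L).

Agent 1 against L: payoffs 14, 4, 15 → best response B.
Agent 1 against C: payoffs 1, 18, 14 → best response M.
Agent 1 against R: payoffs 18, 13, 16 → best response T.
Agent 2 against T: payoffs 5, 14, 17 → best response R.
Agent 2 against M: payoffs 17, 18, 15 → best response C.
Agent 2 against B: payoffs 15, 10, 9 → best response L.
Mutual best responses: (T, R); (M, C); (B, L).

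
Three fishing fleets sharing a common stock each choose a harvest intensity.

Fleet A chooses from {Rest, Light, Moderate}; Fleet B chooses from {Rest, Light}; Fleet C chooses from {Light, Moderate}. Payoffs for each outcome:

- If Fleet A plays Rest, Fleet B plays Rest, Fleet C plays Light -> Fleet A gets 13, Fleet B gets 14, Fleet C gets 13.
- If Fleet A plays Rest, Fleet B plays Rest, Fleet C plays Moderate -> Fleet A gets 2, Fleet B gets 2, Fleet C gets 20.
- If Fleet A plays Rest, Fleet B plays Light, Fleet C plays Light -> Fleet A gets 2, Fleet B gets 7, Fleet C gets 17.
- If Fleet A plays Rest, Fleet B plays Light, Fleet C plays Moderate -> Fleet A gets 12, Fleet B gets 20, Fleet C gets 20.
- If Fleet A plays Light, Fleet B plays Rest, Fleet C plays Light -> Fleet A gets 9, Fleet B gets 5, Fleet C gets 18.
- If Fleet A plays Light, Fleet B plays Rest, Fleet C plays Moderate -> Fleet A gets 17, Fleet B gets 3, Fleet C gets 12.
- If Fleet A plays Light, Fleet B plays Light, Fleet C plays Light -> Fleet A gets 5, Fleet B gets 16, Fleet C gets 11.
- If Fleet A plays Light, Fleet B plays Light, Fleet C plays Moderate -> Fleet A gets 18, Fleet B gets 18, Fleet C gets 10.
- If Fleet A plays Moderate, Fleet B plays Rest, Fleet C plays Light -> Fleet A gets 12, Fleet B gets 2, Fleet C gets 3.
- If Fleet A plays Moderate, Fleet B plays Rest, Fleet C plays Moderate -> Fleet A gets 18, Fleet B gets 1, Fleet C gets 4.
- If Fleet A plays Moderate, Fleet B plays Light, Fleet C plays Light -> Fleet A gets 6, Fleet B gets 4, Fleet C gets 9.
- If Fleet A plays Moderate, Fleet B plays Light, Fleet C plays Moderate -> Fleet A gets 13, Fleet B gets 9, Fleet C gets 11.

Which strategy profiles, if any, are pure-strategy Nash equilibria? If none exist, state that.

Mark each player's best response to every combination of opponents' strategies; a profile where every player is best-responding is a pure Nash equilibrium.
Fleet A against (Rest, Light): payoffs 13, 9, 12 → best response Rest.
Fleet A against (Rest, Moderate): payoffs 2, 17, 18 → best response Moderate.
Fleet A against (Light, Light): payoffs 2, 5, 6 → best response Moderate.
Fleet A against (Light, Moderate): payoffs 12, 18, 13 → best response Light.
Fleet B against (Rest, Light): payoffs 14, 7 → best response Rest.
Fleet B against (Rest, Moderate): payoffs 2, 20 → best response Light.
Fleet B against (Light, Light): payoffs 5, 16 → best response Light.
Fleet B against (Light, Moderate): payoffs 3, 18 → best response Light.
Fleet B against (Moderate, Light): payoffs 2, 4 → best response Light.
Fleet B against (Moderate, Moderate): payoffs 1, 9 → best response Light.
Fleet C against (Rest, Rest): payoffs 13, 20 → best response Moderate.
Fleet C against (Rest, Light): payoffs 17, 20 → best response Moderate.
Fleet C against (Light, Rest): payoffs 18, 12 → best response Light.
Fleet C against (Light, Light): payoffs 11, 10 → best response Light.
Fleet C against (Moderate, Rest): payoffs 3, 4 → best response Moderate.
Fleet C against (Moderate, Light): payoffs 9, 11 → best response Moderate.
No profile is a mutual best response for all players.

No pure-strategy Nash equilibrium.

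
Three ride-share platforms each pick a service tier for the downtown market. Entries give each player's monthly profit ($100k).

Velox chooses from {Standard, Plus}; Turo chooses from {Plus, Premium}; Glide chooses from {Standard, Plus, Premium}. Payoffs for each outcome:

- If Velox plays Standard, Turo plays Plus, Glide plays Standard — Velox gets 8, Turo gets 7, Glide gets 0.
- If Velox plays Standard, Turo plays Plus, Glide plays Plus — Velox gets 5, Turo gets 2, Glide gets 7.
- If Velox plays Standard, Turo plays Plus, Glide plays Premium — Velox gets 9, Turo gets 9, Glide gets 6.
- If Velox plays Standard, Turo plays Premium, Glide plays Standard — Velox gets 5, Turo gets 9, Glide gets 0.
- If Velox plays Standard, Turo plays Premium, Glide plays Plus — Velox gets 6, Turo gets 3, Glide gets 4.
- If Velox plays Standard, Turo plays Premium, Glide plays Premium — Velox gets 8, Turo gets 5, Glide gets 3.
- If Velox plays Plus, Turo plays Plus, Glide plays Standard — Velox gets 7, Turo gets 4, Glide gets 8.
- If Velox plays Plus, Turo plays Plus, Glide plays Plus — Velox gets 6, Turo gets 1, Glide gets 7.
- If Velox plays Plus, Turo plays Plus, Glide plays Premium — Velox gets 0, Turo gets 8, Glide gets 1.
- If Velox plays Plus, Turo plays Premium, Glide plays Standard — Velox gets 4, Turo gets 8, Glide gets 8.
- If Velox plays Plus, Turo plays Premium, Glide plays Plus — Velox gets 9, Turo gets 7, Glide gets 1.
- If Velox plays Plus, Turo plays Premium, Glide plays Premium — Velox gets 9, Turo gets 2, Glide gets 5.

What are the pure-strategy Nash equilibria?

This game has no pure Nash equilibrium.

For each player, find the best response to each opponent profile; mutual best responses are the pure NE.
Velox against (Plus, Standard): payoffs 8, 7 → best response Standard.
Velox against (Plus, Plus): payoffs 5, 6 → best response Plus.
Velox against (Plus, Premium): payoffs 9, 0 → best response Standard.
Velox against (Premium, Standard): payoffs 5, 4 → best response Standard.
Velox against (Premium, Plus): payoffs 6, 9 → best response Plus.
Velox against (Premium, Premium): payoffs 8, 9 → best response Plus.
Turo against (Standard, Standard): payoffs 7, 9 → best response Premium.
Turo against (Standard, Plus): payoffs 2, 3 → best response Premium.
Turo against (Standard, Premium): payoffs 9, 5 → best response Plus.
Turo against (Plus, Standard): payoffs 4, 8 → best response Premium.
Turo against (Plus, Plus): payoffs 1, 7 → best response Premium.
Turo against (Plus, Premium): payoffs 8, 2 → best response Plus.
Glide against (Standard, Plus): payoffs 0, 7, 6 → best response Plus.
Glide against (Standard, Premium): payoffs 0, 4, 3 → best response Plus.
Glide against (Plus, Plus): payoffs 8, 7, 1 → best response Standard.
Glide against (Plus, Premium): payoffs 8, 1, 5 → best response Standard.
No profile is a mutual best response for all players.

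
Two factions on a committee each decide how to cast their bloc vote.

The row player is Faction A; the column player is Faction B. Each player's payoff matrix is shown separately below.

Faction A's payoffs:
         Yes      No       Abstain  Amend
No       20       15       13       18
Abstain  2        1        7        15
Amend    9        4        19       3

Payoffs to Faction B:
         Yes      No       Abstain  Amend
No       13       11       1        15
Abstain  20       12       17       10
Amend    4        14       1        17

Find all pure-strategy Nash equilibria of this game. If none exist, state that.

Mark each player's best response to every combination of opponents' strategies; a profile where every player is best-responding is a pure Nash equilibrium.
Faction A against Yes: payoffs 20, 2, 9 → best response No.
Faction A against No: payoffs 15, 1, 4 → best response No.
Faction A against Abstain: payoffs 13, 7, 19 → best response Amend.
Faction A against Amend: payoffs 18, 15, 3 → best response No.
Faction B against No: payoffs 13, 11, 1, 15 → best response Amend.
Faction B against Abstain: payoffs 20, 12, 17, 10 → best response Yes.
Faction B against Amend: payoffs 4, 14, 1, 17 → best response Amend.
Mutual best responses: (No, Amend).

(No, Amend)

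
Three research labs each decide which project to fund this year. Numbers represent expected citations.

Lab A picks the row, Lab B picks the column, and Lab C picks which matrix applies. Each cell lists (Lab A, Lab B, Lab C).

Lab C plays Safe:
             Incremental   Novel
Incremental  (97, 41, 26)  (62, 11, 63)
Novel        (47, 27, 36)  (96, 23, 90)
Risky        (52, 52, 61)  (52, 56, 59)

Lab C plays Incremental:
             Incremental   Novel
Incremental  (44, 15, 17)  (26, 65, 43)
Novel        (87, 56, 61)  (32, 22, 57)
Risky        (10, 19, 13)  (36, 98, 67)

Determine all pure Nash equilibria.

Lab A against (Incremental, Safe): payoffs 97, 47, 52 → best response Incremental.
Lab A against (Incremental, Incremental): payoffs 44, 87, 10 → best response Novel.
Lab A against (Novel, Safe): payoffs 62, 96, 52 → best response Novel.
Lab A against (Novel, Incremental): payoffs 26, 32, 36 → best response Risky.
Lab B against (Incremental, Safe): payoffs 41, 11 → best response Incremental.
Lab B against (Incremental, Incremental): payoffs 15, 65 → best response Novel.
Lab B against (Novel, Safe): payoffs 27, 23 → best response Incremental.
Lab B against (Novel, Incremental): payoffs 56, 22 → best response Incremental.
Lab B against (Risky, Safe): payoffs 52, 56 → best response Novel.
Lab B against (Risky, Incremental): payoffs 19, 98 → best response Novel.
Lab C against (Incremental, Incremental): payoffs 26, 17 → best response Safe.
Lab C against (Incremental, Novel): payoffs 63, 43 → best response Safe.
Lab C against (Novel, Incremental): payoffs 36, 61 → best response Incremental.
Lab C against (Novel, Novel): payoffs 90, 57 → best response Safe.
Lab C against (Risky, Incremental): payoffs 61, 13 → best response Safe.
Lab C against (Risky, Novel): payoffs 59, 67 → best response Incremental.
Mutual best responses: (Incremental, Incremental, Safe); (Novel, Incremental, Incremental); (Risky, Novel, Incremental).

Pure-strategy Nash equilibria: (Incremental, Incremental, Safe) and (Novel, Incremental, Incremental) and (Risky, Novel, Incremental)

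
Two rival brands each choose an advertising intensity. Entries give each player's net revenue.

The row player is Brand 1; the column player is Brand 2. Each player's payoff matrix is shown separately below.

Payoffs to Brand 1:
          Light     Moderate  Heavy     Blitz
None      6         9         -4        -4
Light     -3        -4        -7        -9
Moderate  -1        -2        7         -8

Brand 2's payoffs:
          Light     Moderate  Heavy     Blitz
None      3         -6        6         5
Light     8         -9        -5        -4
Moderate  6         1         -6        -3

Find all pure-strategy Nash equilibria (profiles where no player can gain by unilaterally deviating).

none

Mark each player's best response to every combination of opponents' strategies; a profile where every player is best-responding is a pure Nash equilibrium.
Brand 1 against Light: payoffs 6, -3, -1 → best response None.
Brand 1 against Moderate: payoffs 9, -4, -2 → best response None.
Brand 1 against Heavy: payoffs -4, -7, 7 → best response Moderate.
Brand 1 against Blitz: payoffs -4, -9, -8 → best response None.
Brand 2 against None: payoffs 3, -6, 6, 5 → best response Heavy.
Brand 2 against Light: payoffs 8, -9, -5, -4 → best response Light.
Brand 2 against Moderate: payoffs 6, 1, -6, -3 → best response Light.
No profile is a mutual best response for all players.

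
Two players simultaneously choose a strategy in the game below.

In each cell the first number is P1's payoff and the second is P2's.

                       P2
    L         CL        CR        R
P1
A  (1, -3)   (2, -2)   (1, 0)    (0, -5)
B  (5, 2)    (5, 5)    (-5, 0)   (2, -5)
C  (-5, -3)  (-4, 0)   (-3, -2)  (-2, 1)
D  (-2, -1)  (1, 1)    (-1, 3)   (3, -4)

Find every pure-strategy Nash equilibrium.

P1 against L: payoffs 1, 5, -5, -2 → best response B.
P1 against CL: payoffs 2, 5, -4, 1 → best response B.
P1 against CR: payoffs 1, -5, -3, -1 → best response A.
P1 against R: payoffs 0, 2, -2, 3 → best response D.
P2 against A: payoffs -3, -2, 0, -5 → best response CR.
P2 against B: payoffs 2, 5, 0, -5 → best response CL.
P2 against C: payoffs -3, 0, -2, 1 → best response R.
P2 against D: payoffs -1, 1, 3, -4 → best response CR.
Mutual best responses: (A, CR); (B, CL).

(A, CR); (B, CL)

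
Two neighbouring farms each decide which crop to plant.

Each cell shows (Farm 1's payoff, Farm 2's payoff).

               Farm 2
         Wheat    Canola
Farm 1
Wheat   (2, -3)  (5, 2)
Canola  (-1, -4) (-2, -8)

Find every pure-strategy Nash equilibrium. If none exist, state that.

Pure NE: (Wheat, Canola)

Farm 1 against Wheat: payoffs 2, -1 → best response Wheat.
Farm 1 against Canola: payoffs 5, -2 → best response Wheat.
Farm 2 against Wheat: payoffs -3, 2 → best response Canola.
Farm 2 against Canola: payoffs -4, -8 → best response Wheat.
Mutual best responses: (Wheat, Canola).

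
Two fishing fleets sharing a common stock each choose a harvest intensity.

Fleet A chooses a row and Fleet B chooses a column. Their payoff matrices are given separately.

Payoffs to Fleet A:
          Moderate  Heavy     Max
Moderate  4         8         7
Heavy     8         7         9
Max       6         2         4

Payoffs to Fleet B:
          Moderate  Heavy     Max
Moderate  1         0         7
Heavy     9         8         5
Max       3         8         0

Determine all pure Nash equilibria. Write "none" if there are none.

The unique pure-strategy Nash equilibrium is (Heavy, Moderate).

Mark each player's best response to every combination of opponents' strategies; a profile where every player is best-responding is a pure Nash equilibrium.
Fleet A against Moderate: payoffs 4, 8, 6 → best response Heavy.
Fleet A against Heavy: payoffs 8, 7, 2 → best response Moderate.
Fleet A against Max: payoffs 7, 9, 4 → best response Heavy.
Fleet B against Moderate: payoffs 1, 0, 7 → best response Max.
Fleet B against Heavy: payoffs 9, 8, 5 → best response Moderate.
Fleet B against Max: payoffs 3, 8, 0 → best response Heavy.
Mutual best responses: (Heavy, Moderate).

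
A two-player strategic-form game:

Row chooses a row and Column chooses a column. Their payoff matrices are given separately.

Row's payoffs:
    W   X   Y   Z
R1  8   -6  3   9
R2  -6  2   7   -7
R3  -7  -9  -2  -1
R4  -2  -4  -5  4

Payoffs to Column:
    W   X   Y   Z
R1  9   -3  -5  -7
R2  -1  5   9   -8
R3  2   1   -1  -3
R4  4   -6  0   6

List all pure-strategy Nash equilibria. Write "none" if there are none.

Row against W: payoffs 8, -6, -7, -2 → best response R1.
Row against X: payoffs -6, 2, -9, -4 → best response R2.
Row against Y: payoffs 3, 7, -2, -5 → best response R2.
Row against Z: payoffs 9, -7, -1, 4 → best response R1.
Column against R1: payoffs 9, -3, -5, -7 → best response W.
Column against R2: payoffs -1, 5, 9, -8 → best response Y.
Column against R3: payoffs 2, 1, -1, -3 → best response W.
Column against R4: payoffs 4, -6, 0, 6 → best response Z.
Mutual best responses: (R1, W); (R2, Y).

Pure-strategy Nash equilibria: (R1, W); (R2, Y)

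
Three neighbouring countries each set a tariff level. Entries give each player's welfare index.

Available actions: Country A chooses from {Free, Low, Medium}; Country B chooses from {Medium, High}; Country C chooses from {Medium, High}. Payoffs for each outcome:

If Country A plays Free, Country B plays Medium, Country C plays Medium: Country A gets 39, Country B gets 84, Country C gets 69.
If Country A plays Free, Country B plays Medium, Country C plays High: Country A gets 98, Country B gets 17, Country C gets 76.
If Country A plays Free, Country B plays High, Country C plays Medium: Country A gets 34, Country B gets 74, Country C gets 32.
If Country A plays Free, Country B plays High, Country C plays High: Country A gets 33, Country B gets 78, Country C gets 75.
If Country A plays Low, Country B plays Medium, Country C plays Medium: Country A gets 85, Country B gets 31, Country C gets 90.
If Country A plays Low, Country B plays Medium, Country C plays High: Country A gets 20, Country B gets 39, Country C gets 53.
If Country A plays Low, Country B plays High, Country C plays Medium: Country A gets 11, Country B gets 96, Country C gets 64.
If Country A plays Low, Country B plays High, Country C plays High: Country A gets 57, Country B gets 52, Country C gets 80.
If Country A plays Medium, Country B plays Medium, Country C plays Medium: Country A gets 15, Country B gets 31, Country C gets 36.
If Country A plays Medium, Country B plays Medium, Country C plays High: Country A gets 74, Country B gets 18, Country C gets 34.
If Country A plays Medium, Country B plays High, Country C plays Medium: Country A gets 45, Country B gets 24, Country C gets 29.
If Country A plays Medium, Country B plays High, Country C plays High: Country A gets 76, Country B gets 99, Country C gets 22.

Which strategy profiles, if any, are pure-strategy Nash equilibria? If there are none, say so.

No pure-strategy Nash equilibrium.

(Free, Medium, Medium): Country A can switch to Low (39 → 85). Not NE.
(Free, Medium, High): Country B can switch to High (17 → 78). Not NE.
(Free, High, Medium): Country A can switch to Medium (34 → 45). Not NE.
(Free, High, High): Country A can switch to Low (33 → 57). Not NE.
(Low, Medium, Medium): Country B can switch to High (31 → 96). Not NE.
(Low, Medium, High): Country A can switch to Free (20 → 98). Not NE.
(Low, High, Medium): Country A can switch to Free (11 → 34). Not NE.
(Low, High, High): Country A can switch to Medium (57 → 76). Not NE.
(Medium, Medium, Medium): Country A can switch to Free (15 → 39). Not NE.
(Medium, Medium, High): Country A can switch to Free (74 → 98). Not NE.
(Medium, High, Medium): Country B can switch to Medium (24 → 31). Not NE.
(Medium, High, High): Country C can switch to Medium (22 → 29). Not NE.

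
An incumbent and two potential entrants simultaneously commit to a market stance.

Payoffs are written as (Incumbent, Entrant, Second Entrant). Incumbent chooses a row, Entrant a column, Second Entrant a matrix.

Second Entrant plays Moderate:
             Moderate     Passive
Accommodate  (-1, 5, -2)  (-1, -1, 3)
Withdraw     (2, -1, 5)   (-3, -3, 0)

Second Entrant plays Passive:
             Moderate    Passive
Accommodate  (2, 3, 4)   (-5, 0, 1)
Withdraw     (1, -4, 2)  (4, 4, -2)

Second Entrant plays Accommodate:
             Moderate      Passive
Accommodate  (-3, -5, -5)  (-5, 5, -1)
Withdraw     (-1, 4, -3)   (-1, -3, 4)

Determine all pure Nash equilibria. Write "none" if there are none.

The pure Nash equilibria are (Accommodate, Moderate, Passive); (Withdraw, Moderate, Moderate).

Incumbent against (Moderate, Moderate): payoffs -1, 2 → best response Withdraw.
Incumbent against (Moderate, Passive): payoffs 2, 1 → best response Accommodate.
Incumbent against (Moderate, Accommodate): payoffs -3, -1 → best response Withdraw.
Incumbent against (Passive, Moderate): payoffs -1, -3 → best response Accommodate.
Incumbent against (Passive, Passive): payoffs -5, 4 → best response Withdraw.
Incumbent against (Passive, Accommodate): payoffs -5, -1 → best response Withdraw.
Entrant against (Accommodate, Moderate): payoffs 5, -1 → best response Moderate.
Entrant against (Accommodate, Passive): payoffs 3, 0 → best response Moderate.
Entrant against (Accommodate, Accommodate): payoffs -5, 5 → best response Passive.
Entrant against (Withdraw, Moderate): payoffs -1, -3 → best response Moderate.
Entrant against (Withdraw, Passive): payoffs -4, 4 → best response Passive.
Entrant against (Withdraw, Accommodate): payoffs 4, -3 → best response Moderate.
Second Entrant against (Accommodate, Moderate): payoffs -2, 4, -5 → best response Passive.
Second Entrant against (Accommodate, Passive): payoffs 3, 1, -1 → best response Moderate.
Second Entrant against (Withdraw, Moderate): payoffs 5, 2, -3 → best response Moderate.
Second Entrant against (Withdraw, Passive): payoffs 0, -2, 4 → best response Accommodate.
Mutual best responses: (Accommodate, Moderate, Passive); (Withdraw, Moderate, Moderate).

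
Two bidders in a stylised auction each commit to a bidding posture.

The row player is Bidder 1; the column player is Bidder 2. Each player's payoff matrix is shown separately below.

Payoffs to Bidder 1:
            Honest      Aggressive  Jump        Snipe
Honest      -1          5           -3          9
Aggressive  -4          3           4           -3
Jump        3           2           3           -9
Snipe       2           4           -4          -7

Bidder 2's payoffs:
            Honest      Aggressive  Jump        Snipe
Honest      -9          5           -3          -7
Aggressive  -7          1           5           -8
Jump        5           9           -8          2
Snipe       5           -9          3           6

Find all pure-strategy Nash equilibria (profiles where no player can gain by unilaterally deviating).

(Honest, Honest): Bidder 1 can switch to Jump (-1 → 3). Not NE.
(Honest, Aggressive): Bidder 1 gets 5, best alternative 4; Bidder 2 gets 5, best alternative -3. No profitable deviation — NE.
(Honest, Jump): Bidder 1 can switch to Aggressive (-3 → 4). Not NE.
(Honest, Snipe): Bidder 2 can switch to Aggressive (-7 → 5). Not NE.
(Aggressive, Honest): Bidder 1 can switch to Honest (-4 → -1). Not NE.
(Aggressive, Aggressive): Bidder 1 can switch to Honest (3 → 5). Not NE.
(Aggressive, Jump): Bidder 1 gets 4, best alternative 3; Bidder 2 gets 5, best alternative 1. No profitable deviation — NE.
(Aggressive, Snipe): Bidder 1 can switch to Honest (-3 → 9). Not NE.
(Jump, Honest): Bidder 2 can switch to Aggressive (5 → 9). Not NE.
(Jump, Aggressive): Bidder 1 can switch to Honest (2 → 5). Not NE.
(Jump, Jump): Bidder 1 can switch to Aggressive (3 → 4). Not NE.
(Jump, Snipe): Bidder 1 can switch to Honest (-9 → 9). Not NE.
(The remaining 4 profiles each have a profitable deviation by the same check.)

(Honest, Aggressive), (Aggressive, Jump)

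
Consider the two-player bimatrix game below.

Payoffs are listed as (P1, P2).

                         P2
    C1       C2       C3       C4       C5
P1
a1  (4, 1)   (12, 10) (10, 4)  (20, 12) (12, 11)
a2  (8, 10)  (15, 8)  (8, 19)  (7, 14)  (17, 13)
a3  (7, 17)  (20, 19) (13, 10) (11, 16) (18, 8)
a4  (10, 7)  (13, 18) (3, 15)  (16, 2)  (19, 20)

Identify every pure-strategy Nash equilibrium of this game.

(a1, C1): P1 can switch to a2 (4 → 8). Not NE.
(a1, C2): P1 can switch to a2 (12 → 15). Not NE.
(a1, C3): P1 can switch to a3 (10 → 13). Not NE.
(a1, C4): P1 gets 20, best alternative 16; P2 gets 12, best alternative 11. No profitable deviation — NE.
(a1, C5): P1 can switch to a2 (12 → 17). Not NE.
(a2, C1): P1 can switch to a4 (8 → 10). Not NE.
(a2, C2): P1 can switch to a3 (15 → 20). Not NE.
(a2, C3): P1 can switch to a1 (8 → 10). Not NE.
(a2, C4): P1 can switch to a1 (7 → 20). Not NE.
(a2, C5): P1 can switch to a3 (17 → 18). Not NE.
(a3, C1): P1 can switch to a2 (7 → 8). Not NE.
(a3, C2): P1 gets 20, best alternative 15; P2 gets 19, best alternative 17. No profitable deviation — NE.
(a3, C3): P2 can switch to C1 (10 → 17). Not NE.
(a3, C4): P1 can switch to a1 (11 → 20). Not NE.
(a4, C5): P1 gets 19, best alternative 18; P2 gets 20, best alternative 18. No profitable deviation — NE.
(The remaining 5 profiles each have a profitable deviation by the same check.)

(a1, C4); (a3, C2); (a4, C5)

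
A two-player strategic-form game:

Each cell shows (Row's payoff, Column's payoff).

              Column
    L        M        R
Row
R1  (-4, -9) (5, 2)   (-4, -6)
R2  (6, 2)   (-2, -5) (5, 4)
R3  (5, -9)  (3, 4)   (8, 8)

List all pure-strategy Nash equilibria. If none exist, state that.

Pure-strategy Nash equilibria: (R1, M); (R3, R)

For each strategy profile, look for a profitable unilateral deviation.
(R1, L): Row can switch to R2 (-4 → 6). Not NE.
(R1, M): Row gets 5, best alternative 3; Column gets 2, best alternative -6. No profitable deviation — NE.
(R1, R): Row can switch to R2 (-4 → 5). Not NE.
(R2, L): Column can switch to R (2 → 4). Not NE.
(R2, M): Row can switch to R1 (-2 → 5). Not NE.
(R2, R): Row can switch to R3 (5 → 8). Not NE.
(R3, L): Row can switch to R2 (5 → 6). Not NE.
(R3, R): Row gets 8, best alternative 5; Column gets 8, best alternative 4. No profitable deviation — NE.
(The remaining 1 profile has a profitable deviation by the same check.)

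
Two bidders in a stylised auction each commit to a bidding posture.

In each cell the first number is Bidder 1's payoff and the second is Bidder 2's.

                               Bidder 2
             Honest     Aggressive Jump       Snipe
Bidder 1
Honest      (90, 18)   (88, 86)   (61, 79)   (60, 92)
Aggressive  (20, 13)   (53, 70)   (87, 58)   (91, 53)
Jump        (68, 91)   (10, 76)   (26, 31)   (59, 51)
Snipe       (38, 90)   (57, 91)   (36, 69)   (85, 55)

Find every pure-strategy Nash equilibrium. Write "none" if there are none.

Bidder 1 against Honest: payoffs 90, 20, 68, 38 → best response Honest.
Bidder 1 against Aggressive: payoffs 88, 53, 10, 57 → best response Honest.
Bidder 1 against Jump: payoffs 61, 87, 26, 36 → best response Aggressive.
Bidder 1 against Snipe: payoffs 60, 91, 59, 85 → best response Aggressive.
Bidder 2 against Honest: payoffs 18, 86, 79, 92 → best response Snipe.
Bidder 2 against Aggressive: payoffs 13, 70, 58, 53 → best response Aggressive.
Bidder 2 against Jump: payoffs 91, 76, 31, 51 → best response Honest.
Bidder 2 against Snipe: payoffs 90, 91, 69, 55 → best response Aggressive.
No profile is a mutual best response for all players.

This game has no pure Nash equilibrium.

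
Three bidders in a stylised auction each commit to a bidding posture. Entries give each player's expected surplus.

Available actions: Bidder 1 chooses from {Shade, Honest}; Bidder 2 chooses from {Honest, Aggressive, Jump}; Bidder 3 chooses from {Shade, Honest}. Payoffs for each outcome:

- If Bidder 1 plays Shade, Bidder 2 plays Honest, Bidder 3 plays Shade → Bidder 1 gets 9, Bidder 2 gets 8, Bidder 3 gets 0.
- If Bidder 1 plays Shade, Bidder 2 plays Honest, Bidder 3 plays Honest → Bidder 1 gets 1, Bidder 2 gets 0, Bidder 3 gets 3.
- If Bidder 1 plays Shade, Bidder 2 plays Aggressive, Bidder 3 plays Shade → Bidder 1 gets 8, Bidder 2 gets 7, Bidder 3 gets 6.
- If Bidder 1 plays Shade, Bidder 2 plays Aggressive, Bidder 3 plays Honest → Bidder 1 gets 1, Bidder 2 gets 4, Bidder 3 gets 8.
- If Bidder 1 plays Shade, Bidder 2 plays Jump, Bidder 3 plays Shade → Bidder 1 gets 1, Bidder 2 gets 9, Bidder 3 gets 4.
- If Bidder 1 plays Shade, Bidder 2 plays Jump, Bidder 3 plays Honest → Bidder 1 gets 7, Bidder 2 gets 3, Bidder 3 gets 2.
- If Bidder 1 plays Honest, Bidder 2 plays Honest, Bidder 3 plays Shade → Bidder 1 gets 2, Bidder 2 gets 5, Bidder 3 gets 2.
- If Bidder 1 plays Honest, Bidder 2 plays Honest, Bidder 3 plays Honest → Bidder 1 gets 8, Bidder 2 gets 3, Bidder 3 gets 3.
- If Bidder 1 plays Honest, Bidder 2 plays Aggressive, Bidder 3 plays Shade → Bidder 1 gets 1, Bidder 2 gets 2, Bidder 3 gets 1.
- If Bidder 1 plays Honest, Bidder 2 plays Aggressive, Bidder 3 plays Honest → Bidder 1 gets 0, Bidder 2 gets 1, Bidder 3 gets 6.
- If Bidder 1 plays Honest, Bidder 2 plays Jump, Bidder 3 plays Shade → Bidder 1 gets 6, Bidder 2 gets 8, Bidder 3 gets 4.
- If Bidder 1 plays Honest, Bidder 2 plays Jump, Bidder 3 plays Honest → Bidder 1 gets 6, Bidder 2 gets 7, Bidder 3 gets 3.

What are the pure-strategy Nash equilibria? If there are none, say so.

Bidder 1 against (Honest, Shade): payoffs 9, 2 → best response Shade.
Bidder 1 against (Honest, Honest): payoffs 1, 8 → best response Honest.
Bidder 1 against (Aggressive, Shade): payoffs 8, 1 → best response Shade.
Bidder 1 against (Aggressive, Honest): payoffs 1, 0 → best response Shade.
Bidder 1 against (Jump, Shade): payoffs 1, 6 → best response Honest.
Bidder 1 against (Jump, Honest): payoffs 7, 6 → best response Shade.
Bidder 2 against (Shade, Shade): payoffs 8, 7, 9 → best response Jump.
Bidder 2 against (Shade, Honest): payoffs 0, 4, 3 → best response Aggressive.
Bidder 2 against (Honest, Shade): payoffs 5, 2, 8 → best response Jump.
Bidder 2 against (Honest, Honest): payoffs 3, 1, 7 → best response Jump.
Bidder 3 against (Shade, Honest): payoffs 0, 3 → best response Honest.
Bidder 3 against (Shade, Aggressive): payoffs 6, 8 → best response Honest.
Bidder 3 against (Shade, Jump): payoffs 4, 2 → best response Shade.
Bidder 3 against (Honest, Honest): payoffs 2, 3 → best response Honest.
Bidder 3 against (Honest, Aggressive): payoffs 1, 6 → best response Honest.
Bidder 3 against (Honest, Jump): payoffs 4, 3 → best response Shade.
Mutual best responses: (Shade, Aggressive, Honest); (Honest, Jump, Shade).

Pure-strategy Nash equilibria: (Shade, Aggressive, Honest), (Honest, Jump, Shade)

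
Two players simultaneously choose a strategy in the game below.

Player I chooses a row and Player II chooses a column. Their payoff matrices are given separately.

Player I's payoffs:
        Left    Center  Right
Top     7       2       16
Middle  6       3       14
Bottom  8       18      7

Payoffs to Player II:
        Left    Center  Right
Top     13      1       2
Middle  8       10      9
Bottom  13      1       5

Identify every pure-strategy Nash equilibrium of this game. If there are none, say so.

Pure NE: (Bottom, Left)

Player I against Left: payoffs 7, 6, 8 → best response Bottom.
Player I against Center: payoffs 2, 3, 18 → best response Bottom.
Player I against Right: payoffs 16, 14, 7 → best response Top.
Player II against Top: payoffs 13, 1, 2 → best response Left.
Player II against Middle: payoffs 8, 10, 9 → best response Center.
Player II against Bottom: payoffs 13, 1, 5 → best response Left.
Mutual best responses: (Bottom, Left).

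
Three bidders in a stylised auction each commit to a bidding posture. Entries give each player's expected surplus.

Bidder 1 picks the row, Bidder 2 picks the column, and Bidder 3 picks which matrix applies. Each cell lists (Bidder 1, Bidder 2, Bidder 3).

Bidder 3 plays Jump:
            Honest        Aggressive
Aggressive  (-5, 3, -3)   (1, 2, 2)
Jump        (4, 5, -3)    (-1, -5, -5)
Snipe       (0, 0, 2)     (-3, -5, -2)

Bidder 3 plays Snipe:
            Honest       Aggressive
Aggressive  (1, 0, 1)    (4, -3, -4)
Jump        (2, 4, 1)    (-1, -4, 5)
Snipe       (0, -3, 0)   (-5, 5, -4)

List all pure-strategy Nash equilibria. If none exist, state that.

(Jump, Honest, Snipe)

(Aggressive, Honest, Jump): Bidder 1 can switch to Jump (-5 → 4). Not NE.
(Aggressive, Honest, Snipe): Bidder 1 can switch to Jump (1 → 2). Not NE.
(Aggressive, Aggressive, Jump): Bidder 2 can switch to Honest (2 → 3). Not NE.
(Aggressive, Aggressive, Snipe): Bidder 2 can switch to Honest (-3 → 0). Not NE.
(Jump, Honest, Jump): Bidder 3 can switch to Snipe (-3 → 1). Not NE.
(Jump, Honest, Snipe): Bidder 1 gets 2, best alternative 1; Bidder 2 gets 4, best alternative -4; Bidder 3 gets 1, best alternative -3. No profitable deviation — NE.
(Jump, Aggressive, Jump): Bidder 1 can switch to Aggressive (-1 → 1). Not NE.
(Jump, Aggressive, Snipe): Bidder 1 can switch to Aggressive (-1 → 4). Not NE.
(Snipe, Honest, Jump): Bidder 1 can switch to Jump (0 → 4). Not NE.
(Snipe, Honest, Snipe): Bidder 1 can switch to Aggressive (0 → 1). Not NE.
(Snipe, Aggressive, Jump): Bidder 1 can switch to Aggressive (-3 → 1). Not NE.
(The remaining 1 profile has a profitable deviation by the same check.)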